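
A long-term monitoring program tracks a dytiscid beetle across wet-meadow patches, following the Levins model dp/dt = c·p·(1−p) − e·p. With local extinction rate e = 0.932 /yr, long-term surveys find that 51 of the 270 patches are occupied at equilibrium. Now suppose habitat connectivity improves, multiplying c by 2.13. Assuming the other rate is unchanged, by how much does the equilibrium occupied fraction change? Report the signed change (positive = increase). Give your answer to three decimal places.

Observed p* = 51/270 = 0.18889.
Balance c(1−p*) = e gives c = e/(1 − 0.18889) = 0.932/0.81111 = 1.14904.
New p* = 1 − e/c = 1 − 0.93200/2.44746 = 0.61920.
Δp* = 0.61920 − 0.18889 = +0.43031.

0.430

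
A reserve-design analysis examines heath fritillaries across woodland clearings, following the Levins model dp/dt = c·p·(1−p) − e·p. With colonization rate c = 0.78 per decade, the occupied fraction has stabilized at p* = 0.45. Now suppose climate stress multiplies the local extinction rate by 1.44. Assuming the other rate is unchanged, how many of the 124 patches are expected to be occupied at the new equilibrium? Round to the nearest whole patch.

26

Balance c(1−p*) = e gives e = 0.78×(1 − 0.45000) = 0.42900.
New p* = 1 − e/c = 1 − 0.61776/0.78000 = 0.20800.
Expected occupied = 124 × 0.20800 = 25.79 ≈ 26.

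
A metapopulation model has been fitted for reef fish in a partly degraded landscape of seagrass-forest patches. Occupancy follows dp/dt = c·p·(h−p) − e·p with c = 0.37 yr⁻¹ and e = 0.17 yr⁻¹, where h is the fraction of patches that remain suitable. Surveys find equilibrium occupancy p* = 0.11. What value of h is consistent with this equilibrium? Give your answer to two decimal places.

0.57

At equilibrium c(h−p*) = e, so h = p* + e/c.
h = 0.11 + 0.17/0.37 = 0.11 + 0.4595 = 0.5695.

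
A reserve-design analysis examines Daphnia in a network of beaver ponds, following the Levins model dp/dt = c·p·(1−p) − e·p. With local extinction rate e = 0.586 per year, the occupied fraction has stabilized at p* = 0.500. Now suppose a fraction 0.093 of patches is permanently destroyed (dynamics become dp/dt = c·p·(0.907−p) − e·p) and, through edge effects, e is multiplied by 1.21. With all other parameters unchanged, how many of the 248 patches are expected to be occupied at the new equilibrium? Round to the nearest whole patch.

75

Balance c(1−p*) = e gives c = e/(1 − 0.50000) = 0.586/0.50000 = 1.17200.
New p* = 0.907 − e/c = 0.907 − 0.70906/1.17200 = 0.30200.
Expected occupied = 248 × 0.30200 = 74.90 ≈ 75.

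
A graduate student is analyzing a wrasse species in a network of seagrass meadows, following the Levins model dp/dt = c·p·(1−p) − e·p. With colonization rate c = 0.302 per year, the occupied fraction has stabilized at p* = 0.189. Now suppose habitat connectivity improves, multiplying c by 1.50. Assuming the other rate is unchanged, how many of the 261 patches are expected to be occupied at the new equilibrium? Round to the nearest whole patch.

120

Balance c(1−p*) = e gives e = 0.302×(1 − 0.18900) = 0.24492.
New p* = 1 − e/c = 1 − 0.24492/0.45300 = 0.45934.
Expected occupied = 261 × 0.45934 = 119.89 ≈ 120.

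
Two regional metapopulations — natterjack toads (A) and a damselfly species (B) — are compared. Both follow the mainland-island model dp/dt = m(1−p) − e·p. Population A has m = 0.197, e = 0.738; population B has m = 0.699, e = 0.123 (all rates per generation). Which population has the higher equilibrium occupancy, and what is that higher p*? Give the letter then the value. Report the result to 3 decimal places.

B, 0.850

A: p*_A = m/(m+e) = 0.197/0.9350 = 0.2107.
B: p*_B = 0.699/0.8220 = 0.8504.
B is higher at 0.8504.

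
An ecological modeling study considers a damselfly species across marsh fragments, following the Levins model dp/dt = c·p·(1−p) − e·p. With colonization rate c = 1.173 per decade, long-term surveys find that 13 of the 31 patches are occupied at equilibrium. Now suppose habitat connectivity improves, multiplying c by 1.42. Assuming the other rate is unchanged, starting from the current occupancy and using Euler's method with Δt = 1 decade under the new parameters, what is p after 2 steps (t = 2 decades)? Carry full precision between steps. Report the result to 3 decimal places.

Observed p* = 13/31 = 0.41935.
Balance c(1−p*) = e gives e = 1.173×(1 − 0.41935) = 0.68110.
Starting from p₀ = 0.41935; update p ← p + (dp/dt)·Δt with the new parameters.
t = 1: p = 0.41935 + (+0.11996) = 0.53932
t = 2: p = 0.53932 + (+0.04651) = 0.58583

0.586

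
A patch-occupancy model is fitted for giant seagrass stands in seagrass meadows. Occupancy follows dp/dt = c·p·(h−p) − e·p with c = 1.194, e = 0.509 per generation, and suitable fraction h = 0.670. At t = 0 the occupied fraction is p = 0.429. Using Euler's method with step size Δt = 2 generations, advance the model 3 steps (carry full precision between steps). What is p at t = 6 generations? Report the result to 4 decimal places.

0.2429

Update rule: p ← p + [c·p·(h−p) − e·p]·Δt with Δt = 2.
p: 0.42900 → 0.23917  (Δp = -0.18983)
p: 0.23917 → 0.24176  (Δp = +0.00259)
p: 0.24176 → 0.24288  (Δp = +0.00112)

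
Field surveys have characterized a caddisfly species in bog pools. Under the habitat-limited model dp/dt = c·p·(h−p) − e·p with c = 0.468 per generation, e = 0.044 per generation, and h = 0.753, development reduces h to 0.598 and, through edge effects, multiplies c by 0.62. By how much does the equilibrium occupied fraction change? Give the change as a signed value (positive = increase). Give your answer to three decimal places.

Before: p* = h − e/c = 0.753 − 0.044/0.468 = 0.753 − 0.0940 = 0.6590.
After: c = 0.29016, e = 0.044, h = 0.598; p* = 0.598 − 0.044/0.29016 = 0.4464.
Δp* = 0.4464 − 0.6590 = -0.2126.

-0.213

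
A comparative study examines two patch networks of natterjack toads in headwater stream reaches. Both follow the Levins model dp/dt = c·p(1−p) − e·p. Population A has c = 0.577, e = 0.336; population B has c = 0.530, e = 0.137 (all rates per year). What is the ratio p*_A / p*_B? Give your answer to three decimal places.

0.563

A: p*_A = 1 − 0.336/0.577 = 0.4177.
B: p*_B = 1 − 0.137/0.530 = 0.7415.
p*_A / p*_B = 0.4177/0.7415 = 0.5633.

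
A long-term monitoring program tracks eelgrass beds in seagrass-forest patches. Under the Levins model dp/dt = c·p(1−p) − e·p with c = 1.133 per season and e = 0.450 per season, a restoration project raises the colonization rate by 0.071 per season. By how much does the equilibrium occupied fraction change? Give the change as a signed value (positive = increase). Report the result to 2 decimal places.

0.02

Before: p* = 1 − 0.450/1.133 = 0.6028.
After the change, c = 1.204, e = 0.45, so p* = 1 − 0.45/1.204 = 0.6262.
Δp* = 0.6262 − 0.6028 = +0.0234.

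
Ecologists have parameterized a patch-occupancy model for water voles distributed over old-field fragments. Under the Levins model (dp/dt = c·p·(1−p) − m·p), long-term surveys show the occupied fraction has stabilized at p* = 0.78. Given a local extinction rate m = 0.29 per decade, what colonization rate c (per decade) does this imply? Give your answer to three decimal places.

At equilibrium c(1−p*) = m, so c = m/(1−p*).
c = 0.29/(1 − 0.78) = 0.29/0.2200 = 1.3182.

1.318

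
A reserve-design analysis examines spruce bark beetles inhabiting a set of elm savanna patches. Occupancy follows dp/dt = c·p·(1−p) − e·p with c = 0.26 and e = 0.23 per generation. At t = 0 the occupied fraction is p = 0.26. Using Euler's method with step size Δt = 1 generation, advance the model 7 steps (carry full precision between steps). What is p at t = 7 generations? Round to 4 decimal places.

0.2084

Update rule: p ← p + [c·p·(1−p) − e·p]·Δt with Δt = 1.
step 1: Δp = -0.00978, p = 0.25022
step 2: Δp = -0.00877, p = 0.24145
step 3: Δp = -0.00791, p = 0.23354
step 4: Δp = -0.00717, p = 0.22636
step 5: Δp = -0.00653, p = 0.21983
step 6: Δp = -0.00597, p = 0.21386
step 7: Δp = -0.00548, p = 0.20839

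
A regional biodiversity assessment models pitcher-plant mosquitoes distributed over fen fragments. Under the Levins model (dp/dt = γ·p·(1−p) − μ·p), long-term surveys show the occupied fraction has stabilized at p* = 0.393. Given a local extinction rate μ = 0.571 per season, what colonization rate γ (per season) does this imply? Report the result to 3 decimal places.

At equilibrium γ(1−p*) = μ, so γ = μ/(1−p*).
γ = 0.571/(1 − 0.393) = 0.571/0.6070 = 0.9407.

0.941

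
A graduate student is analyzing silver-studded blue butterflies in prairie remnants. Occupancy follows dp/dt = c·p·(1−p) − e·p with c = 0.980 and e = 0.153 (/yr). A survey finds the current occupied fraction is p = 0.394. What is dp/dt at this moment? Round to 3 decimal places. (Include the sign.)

Colonization term: c·p·(1−p) = 0.980×0.394×0.6060 = 0.23399.
Extinction term: e·p = 0.06028.
dp/dt = 0.23399 − 0.06028 = 0.17371.

0.174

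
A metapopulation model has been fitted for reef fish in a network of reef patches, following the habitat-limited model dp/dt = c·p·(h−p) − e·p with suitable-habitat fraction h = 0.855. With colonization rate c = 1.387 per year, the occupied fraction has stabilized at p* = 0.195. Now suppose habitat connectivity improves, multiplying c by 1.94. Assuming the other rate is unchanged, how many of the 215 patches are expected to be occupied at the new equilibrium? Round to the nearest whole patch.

111

Balance c(h−p*) = e gives e = 1.387×(0.855 − 0.19500) = 0.91542.
New p* = 0.855 − e/c = 0.855 − 0.91542/2.69078 = 0.51479.
Expected occupied = 215 × 0.51479 = 110.68 ≈ 111.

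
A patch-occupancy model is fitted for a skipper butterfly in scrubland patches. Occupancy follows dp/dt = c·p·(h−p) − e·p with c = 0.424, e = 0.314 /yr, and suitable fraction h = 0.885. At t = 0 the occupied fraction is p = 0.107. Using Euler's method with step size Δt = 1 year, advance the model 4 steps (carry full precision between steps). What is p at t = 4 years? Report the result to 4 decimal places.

Update rule: p ← p + [c·p·(h−p) − e·p]·Δt with Δt = 1.
step 1: Δp = +0.00170, p = 0.10870
step 2: Δp = +0.00165, p = 0.11035
step 3: Δp = +0.00159, p = 0.11194
step 4: Δp = +0.00154, p = 0.11348

0.1135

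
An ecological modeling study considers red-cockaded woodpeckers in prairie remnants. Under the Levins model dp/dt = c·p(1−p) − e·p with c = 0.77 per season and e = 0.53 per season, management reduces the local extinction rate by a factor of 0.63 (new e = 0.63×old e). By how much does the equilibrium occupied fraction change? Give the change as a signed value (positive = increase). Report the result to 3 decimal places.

Before: p* = 1 − 0.53/0.77 = 0.3117.
After the change, c = 0.77, e = 0.3339, so p* = 1 − 0.3339/0.77 = 0.5664.
Δp* = 0.5664 − 0.3117 = +0.2547.

0.255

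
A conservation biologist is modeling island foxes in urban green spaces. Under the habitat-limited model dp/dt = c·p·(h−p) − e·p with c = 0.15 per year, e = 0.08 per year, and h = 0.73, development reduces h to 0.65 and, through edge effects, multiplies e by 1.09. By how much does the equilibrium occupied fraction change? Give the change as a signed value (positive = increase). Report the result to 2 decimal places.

-0.13

Before: p* = h − e/c = 0.73 − 0.08/0.15 = 0.73 − 0.5333 = 0.1967.
After: c = 0.15, e = 0.0872, h = 0.65; p* = 0.65 − 0.0872/0.15 = 0.0687.
Δp* = 0.0687 − 0.1967 = -0.1280.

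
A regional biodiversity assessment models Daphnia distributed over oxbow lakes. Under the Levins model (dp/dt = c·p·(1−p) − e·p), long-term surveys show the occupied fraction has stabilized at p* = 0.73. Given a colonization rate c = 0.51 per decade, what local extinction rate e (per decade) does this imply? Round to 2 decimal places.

0.14

At equilibrium c(1−p*) = e.
e = 0.51 × (1 − 0.73) = 0.51 × 0.2700 = 0.1377.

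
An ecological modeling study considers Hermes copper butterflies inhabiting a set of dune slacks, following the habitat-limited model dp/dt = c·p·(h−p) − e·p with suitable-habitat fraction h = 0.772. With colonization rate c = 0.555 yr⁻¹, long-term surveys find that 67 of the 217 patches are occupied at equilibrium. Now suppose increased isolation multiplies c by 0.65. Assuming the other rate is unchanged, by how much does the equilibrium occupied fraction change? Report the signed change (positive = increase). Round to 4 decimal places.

-0.2494

Observed p* = 67/217 = 0.30876.
Balance c(h−p*) = e gives e = 0.555×(0.772 − 0.30876) = 0.25710.
New p* = 0.772 − e/c = 0.772 − 0.25710/0.36075 = 0.05932.
Δp* = 0.05932 − 0.30876 = -0.24944.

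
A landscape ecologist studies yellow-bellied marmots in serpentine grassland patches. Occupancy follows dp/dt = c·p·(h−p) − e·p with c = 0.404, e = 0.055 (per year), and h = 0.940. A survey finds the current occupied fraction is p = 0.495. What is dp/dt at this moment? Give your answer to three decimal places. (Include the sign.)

0.062

Colonization term: c·p·(h−p) = 0.404×0.495×0.4450 = 0.08899.
Extinction term: e·p = 0.02722.
dp/dt = 0.08899 − 0.02722 = 0.06177.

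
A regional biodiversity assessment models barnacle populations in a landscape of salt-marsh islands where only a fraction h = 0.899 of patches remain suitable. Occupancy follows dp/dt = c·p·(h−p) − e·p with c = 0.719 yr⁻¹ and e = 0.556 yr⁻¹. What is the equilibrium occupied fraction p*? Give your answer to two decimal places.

Setting dp/dt = 0 and dividing by p* gives c·(h−p*) = e.
So p* = h − e/c = 0.899 − 0.556/0.719 = 0.899 − 0.7733 = 0.1257.

0.13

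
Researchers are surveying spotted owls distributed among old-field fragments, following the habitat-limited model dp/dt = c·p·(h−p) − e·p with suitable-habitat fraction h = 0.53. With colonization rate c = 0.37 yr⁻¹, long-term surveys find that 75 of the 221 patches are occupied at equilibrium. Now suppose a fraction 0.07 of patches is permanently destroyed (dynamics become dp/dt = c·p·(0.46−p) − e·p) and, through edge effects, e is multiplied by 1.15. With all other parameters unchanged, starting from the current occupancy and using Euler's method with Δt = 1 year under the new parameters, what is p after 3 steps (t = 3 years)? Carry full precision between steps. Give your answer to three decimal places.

0.308

Observed p* = 75/221 = 0.33937.
Balance c(h−p*) = e gives e = 0.37×(0.53 − 0.33937) = 0.07053.
Starting from p₀ = 0.33937; update p ← p + (dp/dt)·Δt with the new parameters.
step 1: Δp = -0.01238, p = 0.32699
step 2: Δp = -0.01043, p = 0.31656
step 3: Δp = -0.00888, p = 0.30768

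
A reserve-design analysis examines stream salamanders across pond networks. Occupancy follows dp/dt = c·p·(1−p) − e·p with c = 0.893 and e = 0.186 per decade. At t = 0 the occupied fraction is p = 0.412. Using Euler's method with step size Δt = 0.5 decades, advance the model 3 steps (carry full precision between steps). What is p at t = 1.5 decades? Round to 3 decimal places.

Update rule: p ← p + [c·p·(1−p) − e·p]·Δt with Δt = 0.5.
t = 0.5: p = 0.41200 + (+0.06985) = 0.48185
t = 1: p = 0.48185 + (+0.06667) = 0.54852
t = 1.5: p = 0.54852 + (+0.05956) = 0.60808

0.608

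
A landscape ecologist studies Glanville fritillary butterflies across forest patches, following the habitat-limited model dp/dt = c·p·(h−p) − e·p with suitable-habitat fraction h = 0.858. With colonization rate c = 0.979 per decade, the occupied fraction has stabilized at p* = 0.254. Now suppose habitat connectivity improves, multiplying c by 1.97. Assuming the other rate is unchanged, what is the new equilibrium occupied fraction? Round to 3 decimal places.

0.551

Balance c(h−p*) = e gives e = 0.979×(0.858 − 0.25400) = 0.59132.
New p* = 0.858 − e/c = 0.858 − 0.59132/1.92863 = 0.55140.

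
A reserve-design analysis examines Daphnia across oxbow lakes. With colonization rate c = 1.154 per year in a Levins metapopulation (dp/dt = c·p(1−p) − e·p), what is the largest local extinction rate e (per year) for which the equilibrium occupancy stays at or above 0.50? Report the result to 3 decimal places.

1 − e/c ≥ 0.50 ⇒ e ≤ c(1 − 0.50) = 1.154 × 0.5000.
e_max = 0.5770.

0.577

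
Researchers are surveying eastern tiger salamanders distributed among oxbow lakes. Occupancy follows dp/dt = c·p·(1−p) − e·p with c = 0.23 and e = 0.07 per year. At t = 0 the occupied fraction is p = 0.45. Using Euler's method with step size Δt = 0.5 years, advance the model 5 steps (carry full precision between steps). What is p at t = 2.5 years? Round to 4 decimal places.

Update rule: p ← p + [c·p·(1−p) − e·p]·Δt with Δt = 0.5.
t = 0.5: p = 0.45000 + (+0.01271) = 0.46271
t = 1: p = 0.46271 + (+0.01240) = 0.47511
t = 1.5: p = 0.47511 + (+0.01205) = 0.48716
t = 2: p = 0.48716 + (+0.01168) = 0.49884
t = 2.5: p = 0.49884 + (+0.01129) = 0.51013

0.5101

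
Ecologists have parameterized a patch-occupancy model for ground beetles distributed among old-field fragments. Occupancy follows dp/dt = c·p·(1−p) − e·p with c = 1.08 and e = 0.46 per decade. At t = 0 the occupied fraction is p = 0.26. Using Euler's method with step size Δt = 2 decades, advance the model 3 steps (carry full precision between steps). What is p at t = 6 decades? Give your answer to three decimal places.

0.576

Update rule: p ← p + [c·p·(1−p) − e·p]·Δt with Δt = 2.
t = 2: p = 0.26000 + (+0.17638) = 0.43638
t = 4: p = 0.43638 + (+0.12979) = 0.56617
t = 6: p = 0.56617 + (+0.00967) = 0.57584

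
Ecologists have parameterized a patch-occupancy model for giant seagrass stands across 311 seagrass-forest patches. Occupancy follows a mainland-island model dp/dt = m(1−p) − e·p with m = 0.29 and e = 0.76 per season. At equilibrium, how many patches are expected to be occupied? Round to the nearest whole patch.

86

p* = m/(m+e) = 0.29/1.0500 = 0.2762.
Expected occupied patches = N × p* = 311 × 0.2762 = 85.90 ≈ 86.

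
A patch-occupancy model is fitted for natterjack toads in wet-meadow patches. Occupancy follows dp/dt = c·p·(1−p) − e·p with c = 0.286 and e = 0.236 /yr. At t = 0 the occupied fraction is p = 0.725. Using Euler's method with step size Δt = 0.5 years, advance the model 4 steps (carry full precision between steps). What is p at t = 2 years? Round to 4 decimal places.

Update rule: p ← p + [c·p·(1−p) − e·p]·Δt with Δt = 0.5.
step 1: Δp = -0.05704, p = 0.66796
step 2: Δp = -0.04710, p = 0.62086
step 3: Δp = -0.03960, p = 0.58126
step 4: Δp = -0.03378, p = 0.54747

0.5475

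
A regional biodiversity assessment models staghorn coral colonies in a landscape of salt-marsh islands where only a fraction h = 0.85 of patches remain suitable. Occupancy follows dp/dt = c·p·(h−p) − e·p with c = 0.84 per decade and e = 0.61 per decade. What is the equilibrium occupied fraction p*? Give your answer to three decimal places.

Setting dp/dt = 0 and dividing by p* gives c·(h−p*) = e.
So p* = h − e/c = 0.85 − 0.61/0.84 = 0.85 − 0.7262 = 0.1238.

0.124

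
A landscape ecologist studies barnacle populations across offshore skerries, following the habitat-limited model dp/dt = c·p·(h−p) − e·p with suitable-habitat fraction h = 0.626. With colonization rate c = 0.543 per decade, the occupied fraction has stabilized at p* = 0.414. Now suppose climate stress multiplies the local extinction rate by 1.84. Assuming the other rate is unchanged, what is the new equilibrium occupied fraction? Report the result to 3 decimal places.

0.236

Balance c(h−p*) = e gives e = 0.543×(0.626 − 0.41400) = 0.11512.
New p* = 0.626 − e/c = 0.626 − 0.21182/0.54300 = 0.23591.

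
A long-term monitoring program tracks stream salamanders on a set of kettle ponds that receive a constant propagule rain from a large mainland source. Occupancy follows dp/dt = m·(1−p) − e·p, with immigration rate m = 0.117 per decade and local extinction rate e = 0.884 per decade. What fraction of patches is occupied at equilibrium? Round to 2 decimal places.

Setting dp/dt = 0: m − m·p* = e·p*, so m = (m+e)·p*.
p* = m/(m+e) = 0.117/(0.117+0.884) = 0.117/1.0010 = 0.1169.

0.12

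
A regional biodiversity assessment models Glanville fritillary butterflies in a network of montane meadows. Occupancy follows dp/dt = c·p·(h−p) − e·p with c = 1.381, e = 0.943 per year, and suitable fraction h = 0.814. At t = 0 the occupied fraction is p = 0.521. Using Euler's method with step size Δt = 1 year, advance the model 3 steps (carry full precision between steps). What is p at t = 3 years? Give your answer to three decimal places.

Update rule: p ← p + [c·p·(h−p) − e·p]·Δt with Δt = 1.
t = 1: p = 0.52100 + (-0.28049) = 0.24051
t = 2: p = 0.24051 + (-0.03632) = 0.20419
t = 3: p = 0.20419 + (-0.02059) = 0.18360

0.184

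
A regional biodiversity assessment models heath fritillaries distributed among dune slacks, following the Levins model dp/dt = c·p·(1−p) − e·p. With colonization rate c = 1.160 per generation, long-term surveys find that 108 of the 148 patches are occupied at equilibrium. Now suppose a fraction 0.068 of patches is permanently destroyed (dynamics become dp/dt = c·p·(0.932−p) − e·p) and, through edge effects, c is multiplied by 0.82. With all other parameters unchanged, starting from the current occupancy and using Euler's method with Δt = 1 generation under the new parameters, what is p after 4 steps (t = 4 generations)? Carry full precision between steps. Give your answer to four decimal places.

Observed p* = 108/148 = 0.72973.
Balance c(1−p*) = e gives e = 1.160×(1 − 0.72973) = 0.31351.
Starting from p₀ = 0.72973; update p ← p + (dp/dt)·Δt with the new parameters.
  1  |  dp/dt·Δt = -0.088381  |  p_1 = 0.641349
  2  |  dp/dt·Δt = -0.023760  |  p_2 = 0.617589
  3  |  dp/dt·Δt = -0.008922  |  p_3 = 0.608668
  4  |  dp/dt·Δt = -0.003628  |  p_4 = 0.605040

0.6050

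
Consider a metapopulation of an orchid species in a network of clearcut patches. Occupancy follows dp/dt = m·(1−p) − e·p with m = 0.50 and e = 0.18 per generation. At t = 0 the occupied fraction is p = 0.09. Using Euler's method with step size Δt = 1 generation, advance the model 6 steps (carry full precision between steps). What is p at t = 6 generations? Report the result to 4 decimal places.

Update rule: p ← p + [m·(1−p) − e·p]·Δt with Δt = 1.
step 1: Δp = +0.43880, p = 0.52880
step 2: Δp = +0.14042, p = 0.66922
step 3: Δp = +0.04493, p = 0.71415
step 4: Δp = +0.01438, p = 0.72853
step 5: Δp = +0.00460, p = 0.73313
step 6: Δp = +0.00147, p = 0.73460

0.7346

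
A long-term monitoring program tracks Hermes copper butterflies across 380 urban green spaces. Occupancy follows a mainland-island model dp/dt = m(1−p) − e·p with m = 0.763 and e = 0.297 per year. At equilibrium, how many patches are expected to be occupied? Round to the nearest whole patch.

p* = m/(m+e) = 0.763/1.0600 = 0.7198.
Expected occupied patches = N × p* = 380 × 0.7198 = 273.53 ≈ 274.

274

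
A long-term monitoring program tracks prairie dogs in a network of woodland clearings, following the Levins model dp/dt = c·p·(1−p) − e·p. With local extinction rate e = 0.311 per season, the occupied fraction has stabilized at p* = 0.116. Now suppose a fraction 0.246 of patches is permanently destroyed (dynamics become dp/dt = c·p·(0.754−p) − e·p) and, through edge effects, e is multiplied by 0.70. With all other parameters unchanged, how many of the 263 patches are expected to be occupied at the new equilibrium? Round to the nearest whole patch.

36

Balance c(1−p*) = e gives c = e/(1 − 0.11600) = 0.311/0.88400 = 0.35181.
New p* = 0.754 − e/c = 0.754 − 0.21770/0.35181 = 0.13520.
Expected occupied = 263 × 0.13520 = 35.56 ≈ 36.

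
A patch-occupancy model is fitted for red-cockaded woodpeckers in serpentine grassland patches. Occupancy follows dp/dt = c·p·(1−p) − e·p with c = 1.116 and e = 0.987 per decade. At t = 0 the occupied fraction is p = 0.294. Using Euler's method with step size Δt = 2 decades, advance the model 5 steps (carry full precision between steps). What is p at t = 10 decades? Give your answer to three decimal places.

Update rule: p ← p + [c·p·(1−p) − e·p]·Δt with Δt = 2.
step 1: Δp = -0.11707, p = 0.17693
step 2: Δp = -0.02422, p = 0.15271
step 3: Δp = -0.01265, p = 0.14006
step 4: Δp = -0.00765, p = 0.13241
step 5: Δp = -0.00497, p = 0.12744

0.127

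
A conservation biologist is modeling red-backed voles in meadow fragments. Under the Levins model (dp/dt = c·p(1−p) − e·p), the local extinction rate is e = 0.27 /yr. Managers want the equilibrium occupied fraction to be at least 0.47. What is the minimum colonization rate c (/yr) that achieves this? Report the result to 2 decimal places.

0.51

p* = 1 − e/c ≥ 0.47 requires e/c ≤ 0.5300, i.e. c ≥ e/0.5300.
c_min = 0.27/0.5300 = 0.5094.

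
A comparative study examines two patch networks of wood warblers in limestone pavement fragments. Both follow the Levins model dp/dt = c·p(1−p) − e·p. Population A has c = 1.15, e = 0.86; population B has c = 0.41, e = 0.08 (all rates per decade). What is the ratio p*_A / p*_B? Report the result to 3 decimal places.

A: p*_A = 1 − 0.86/1.15 = 0.2522.
B: p*_B = 1 − 0.08/0.41 = 0.8049.
p*_A / p*_B = 0.2522/0.8049 = 0.3133.

0.313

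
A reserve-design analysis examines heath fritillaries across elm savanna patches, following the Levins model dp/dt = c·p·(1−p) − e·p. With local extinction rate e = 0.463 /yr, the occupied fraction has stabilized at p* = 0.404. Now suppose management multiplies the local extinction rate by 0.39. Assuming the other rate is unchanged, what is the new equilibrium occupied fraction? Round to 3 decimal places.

0.768

Balance c(1−p*) = e gives c = e/(1 − 0.40400) = 0.463/0.59600 = 0.77685.
New p* = 1 − e/c = 1 − 0.18057/0.77685 = 0.76756.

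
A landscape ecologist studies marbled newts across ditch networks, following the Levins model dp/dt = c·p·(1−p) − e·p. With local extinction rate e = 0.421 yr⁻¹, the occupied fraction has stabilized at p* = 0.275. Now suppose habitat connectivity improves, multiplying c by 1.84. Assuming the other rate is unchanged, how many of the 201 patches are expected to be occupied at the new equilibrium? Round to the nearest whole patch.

122

Balance c(1−p*) = e gives c = e/(1 − 0.27500) = 0.421/0.72500 = 0.58069.
New p* = 1 − e/c = 1 − 0.42100/1.06847 = 0.60598.
Expected occupied = 201 × 0.60598 = 121.80 ≈ 122.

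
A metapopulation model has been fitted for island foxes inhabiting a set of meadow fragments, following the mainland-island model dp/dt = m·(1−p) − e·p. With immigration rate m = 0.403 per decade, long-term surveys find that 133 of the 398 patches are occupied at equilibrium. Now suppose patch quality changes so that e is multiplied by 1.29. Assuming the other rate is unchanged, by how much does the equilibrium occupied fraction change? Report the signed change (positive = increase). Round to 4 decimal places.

Observed p* = 133/398 = 0.33417.
Balance m(1−p*) = e·p* gives e = m(1−p*)/p* = 0.403×0.66583/0.33417 = 0.80297.
New p* = m/(m+e) = 0.40300/(0.40300+1.03583) = 0.28009.
Δp* = 0.28009 − 0.33417 = -0.05408.

-0.0541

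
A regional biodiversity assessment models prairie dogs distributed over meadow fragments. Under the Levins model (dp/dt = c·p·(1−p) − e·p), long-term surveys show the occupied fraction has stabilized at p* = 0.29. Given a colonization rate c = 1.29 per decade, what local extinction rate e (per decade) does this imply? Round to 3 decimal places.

At equilibrium c(1−p*) = e.
e = 1.29 × (1 − 0.29) = 1.29 × 0.7100 = 0.9159.

0.916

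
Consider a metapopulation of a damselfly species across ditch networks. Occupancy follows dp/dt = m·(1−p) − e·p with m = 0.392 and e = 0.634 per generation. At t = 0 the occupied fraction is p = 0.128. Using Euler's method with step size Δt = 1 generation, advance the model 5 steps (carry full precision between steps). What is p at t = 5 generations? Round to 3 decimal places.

0.382

Update rule: p ← p + [m·(1−p) − e·p]·Δt with Δt = 1.
step 1: Δp = +0.26067, p = 0.38867
step 2: Δp = -0.00678, p = 0.38189
step 3: Δp = +0.00018, p = 0.38207
step 4: Δp = -0.00000, p = 0.38207
step 5: Δp = +0.00000, p = 0.38207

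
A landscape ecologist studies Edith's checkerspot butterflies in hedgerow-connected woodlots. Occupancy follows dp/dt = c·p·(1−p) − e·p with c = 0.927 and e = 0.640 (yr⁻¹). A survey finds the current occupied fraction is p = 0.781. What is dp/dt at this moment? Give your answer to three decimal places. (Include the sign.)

-0.341

Colonization term: c·p·(1−p) = 0.927×0.781×0.2190 = 0.15855.
Extinction term: e·p = 0.49984.
dp/dt = 0.15855 − 0.49984 = -0.34129.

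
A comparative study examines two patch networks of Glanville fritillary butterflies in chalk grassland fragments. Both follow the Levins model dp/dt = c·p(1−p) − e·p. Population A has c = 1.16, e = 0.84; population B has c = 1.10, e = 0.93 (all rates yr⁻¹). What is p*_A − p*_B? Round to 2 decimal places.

A: p*_A = 1 − 0.84/1.16 = 0.2759.
B: p*_B = 1 − 0.93/1.10 = 0.1545.
p*_A − p*_B = 0.2759 − 0.1545 = 0.1213.

0.12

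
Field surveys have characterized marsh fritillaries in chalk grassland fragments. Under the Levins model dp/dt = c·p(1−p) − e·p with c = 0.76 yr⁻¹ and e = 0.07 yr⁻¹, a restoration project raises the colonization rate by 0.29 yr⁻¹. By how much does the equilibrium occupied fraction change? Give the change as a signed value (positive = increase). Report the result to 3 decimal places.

Before: p* = 1 − 0.07/0.76 = 0.9079.
After the change, c = 1.05, e = 0.07, so p* = 1 − 0.07/1.05 = 0.9333.
Δp* = 0.9333 − 0.9079 = +0.0254.

0.025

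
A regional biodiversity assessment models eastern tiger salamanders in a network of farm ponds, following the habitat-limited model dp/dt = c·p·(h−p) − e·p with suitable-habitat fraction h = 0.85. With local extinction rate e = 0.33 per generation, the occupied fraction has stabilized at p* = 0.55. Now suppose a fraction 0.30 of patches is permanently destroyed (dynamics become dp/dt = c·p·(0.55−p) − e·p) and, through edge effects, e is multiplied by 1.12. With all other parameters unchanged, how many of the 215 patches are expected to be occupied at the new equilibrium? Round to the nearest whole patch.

46

Balance c(h−p*) = e gives c = e/(0.85 − 0.55000) = 0.33/0.30000 = 1.10000.
New p* = 0.55 − e/c = 0.55 − 0.36960/1.10000 = 0.21400.
Expected occupied = 215 × 0.21400 = 46.01 ≈ 46.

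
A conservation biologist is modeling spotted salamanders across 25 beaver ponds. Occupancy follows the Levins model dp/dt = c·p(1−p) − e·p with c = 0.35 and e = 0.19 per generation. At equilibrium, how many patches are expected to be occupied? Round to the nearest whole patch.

11

p* = 1 − e/c = 1 − 0.19/0.35 = 0.4571.
Expected occupied patches = N × p* = 25 × 0.4571 = 11.43 ≈ 11.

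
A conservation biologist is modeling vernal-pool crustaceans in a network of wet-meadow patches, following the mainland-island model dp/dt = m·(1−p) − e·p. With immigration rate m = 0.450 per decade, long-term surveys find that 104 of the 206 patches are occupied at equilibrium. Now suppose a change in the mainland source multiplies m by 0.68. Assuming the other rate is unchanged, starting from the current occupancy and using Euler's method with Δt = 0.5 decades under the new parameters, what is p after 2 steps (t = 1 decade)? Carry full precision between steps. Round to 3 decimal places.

0.447

Observed p* = 104/206 = 0.50485.
Balance m(1−p*) = e·p* gives e = m(1−p*)/p* = 0.450×0.49515/0.50485 = 0.44135.
Starting from p₀ = 0.50485; update p ← p + (dp/dt)·Δt with the new parameters.
  1  |  dp/dt·Δt = -0.035650  |  p_1 = 0.469204
  2  |  dp/dt·Δt = -0.022329  |  p_2 = 0.446875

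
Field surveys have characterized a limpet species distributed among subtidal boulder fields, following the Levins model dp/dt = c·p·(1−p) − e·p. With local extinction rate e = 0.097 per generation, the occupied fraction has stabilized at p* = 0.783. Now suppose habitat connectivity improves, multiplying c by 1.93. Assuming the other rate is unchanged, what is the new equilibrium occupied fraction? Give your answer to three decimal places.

Balance c(1−p*) = e gives c = e/(1 − 0.78300) = 0.097/0.21700 = 0.44700.
New p* = 1 − e/c = 1 − 0.09700/0.86271 = 0.88756.

0.888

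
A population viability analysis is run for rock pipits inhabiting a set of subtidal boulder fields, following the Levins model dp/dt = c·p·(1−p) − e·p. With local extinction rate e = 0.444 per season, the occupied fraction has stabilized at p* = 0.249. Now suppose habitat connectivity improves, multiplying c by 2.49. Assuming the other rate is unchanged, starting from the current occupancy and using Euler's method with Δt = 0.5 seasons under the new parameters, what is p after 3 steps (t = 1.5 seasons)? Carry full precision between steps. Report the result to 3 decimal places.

0.507

Balance c(1−p*) = e gives c = e/(1 − 0.24900) = 0.444/0.75100 = 0.59121.
Starting from p₀ = 0.24900; update p ← p + (dp/dt)·Δt with the new parameters.
p: 0.24900 → 0.33136  (Δp = +0.08236)
p: 0.33136 → 0.42088  (Δp = +0.08952)
p: 0.42088 → 0.50686  (Δp = +0.08597)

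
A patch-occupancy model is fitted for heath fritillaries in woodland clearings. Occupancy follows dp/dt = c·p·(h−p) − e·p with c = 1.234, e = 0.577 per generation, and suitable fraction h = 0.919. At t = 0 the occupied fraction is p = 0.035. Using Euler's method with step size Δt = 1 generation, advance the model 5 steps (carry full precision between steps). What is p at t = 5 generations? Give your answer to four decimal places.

0.2212

Update rule: p ← p + [c·p·(h−p) − e·p]·Δt with Δt = 1.
p: 0.03500 → 0.05298  (Δp = +0.01798)
p: 0.05298 → 0.07904  (Δp = +0.02605)
p: 0.07904 → 0.11535  (Δp = +0.03632)
p: 0.11535 → 0.16319  (Δp = +0.04784)
p: 0.16319 → 0.22123  (Δp = +0.05804)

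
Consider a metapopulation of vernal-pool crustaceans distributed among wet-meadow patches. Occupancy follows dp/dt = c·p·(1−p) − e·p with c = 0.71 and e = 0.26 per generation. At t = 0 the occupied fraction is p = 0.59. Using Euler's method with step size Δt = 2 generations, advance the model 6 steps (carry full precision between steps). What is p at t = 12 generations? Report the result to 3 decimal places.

0.634

Update rule: p ← p + [c·p·(1−p) − e·p]·Δt with Δt = 2.
  1  |  dp/dt·Δt = +0.036698  |  p_1 = 0.626698
  2  |  dp/dt·Δt = +0.006323  |  p_2 = 0.633021
  3  |  dp/dt·Δt = +0.000703  |  p_3 = 0.633724
  4  |  dp/dt·Δt = +0.000071  |  p_4 = 0.633795
  5  |  dp/dt·Δt = +0.000007  |  p_5 = 0.633802
  6  |  dp/dt·Δt = +0.000001  |  p_6 = 0.633803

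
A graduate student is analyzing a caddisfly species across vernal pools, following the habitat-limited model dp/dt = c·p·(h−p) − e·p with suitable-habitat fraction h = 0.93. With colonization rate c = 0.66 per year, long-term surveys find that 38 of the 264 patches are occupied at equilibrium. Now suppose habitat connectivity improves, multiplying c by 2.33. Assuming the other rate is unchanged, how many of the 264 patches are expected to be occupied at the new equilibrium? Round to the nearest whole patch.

156

Observed p* = 38/264 = 0.14394.
Balance c(h−p*) = e gives e = 0.66×(0.93 − 0.14394) = 0.51880.
New p* = 0.93 − e/c = 0.93 − 0.51880/1.53780 = 0.59263.
Expected occupied = 264 × 0.59263 = 156.45 ≈ 156.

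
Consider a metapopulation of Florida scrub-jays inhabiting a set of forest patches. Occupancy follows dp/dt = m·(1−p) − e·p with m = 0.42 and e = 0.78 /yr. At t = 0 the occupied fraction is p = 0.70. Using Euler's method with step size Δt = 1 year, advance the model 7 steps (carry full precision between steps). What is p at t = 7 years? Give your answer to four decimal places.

Update rule: p ← p + [m·(1−p) − e·p]·Δt with Δt = 1.
step 1: Δp = -0.42000, p = 0.28000
step 2: Δp = +0.08400, p = 0.36400
step 3: Δp = -0.01680, p = 0.34720
step 4: Δp = +0.00336, p = 0.35056
step 5: Δp = -0.00067, p = 0.34989
step 6: Δp = +0.00013, p = 0.35002
step 7: Δp = -0.00003, p = 0.35000

0.3500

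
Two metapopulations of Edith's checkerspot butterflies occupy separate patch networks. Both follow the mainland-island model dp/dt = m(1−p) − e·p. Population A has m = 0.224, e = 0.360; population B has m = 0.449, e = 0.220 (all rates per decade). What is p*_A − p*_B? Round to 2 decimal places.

-0.29

A: p*_A = m/(m+e) = 0.224/0.5840 = 0.3836.
B: p*_B = 0.449/0.6690 = 0.6712.
p*_A − p*_B = 0.3836 − 0.6712 = -0.2876.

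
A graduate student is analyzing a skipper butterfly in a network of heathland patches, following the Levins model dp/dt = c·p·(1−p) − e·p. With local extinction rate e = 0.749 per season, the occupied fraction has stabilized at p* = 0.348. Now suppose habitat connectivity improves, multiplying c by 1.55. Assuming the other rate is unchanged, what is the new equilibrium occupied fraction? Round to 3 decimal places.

Balance c(1−p*) = e gives c = e/(1 − 0.34800) = 0.749/0.65200 = 1.14877.
New p* = 1 − e/c = 1 − 0.74900/1.78059 = 0.57935.

0.579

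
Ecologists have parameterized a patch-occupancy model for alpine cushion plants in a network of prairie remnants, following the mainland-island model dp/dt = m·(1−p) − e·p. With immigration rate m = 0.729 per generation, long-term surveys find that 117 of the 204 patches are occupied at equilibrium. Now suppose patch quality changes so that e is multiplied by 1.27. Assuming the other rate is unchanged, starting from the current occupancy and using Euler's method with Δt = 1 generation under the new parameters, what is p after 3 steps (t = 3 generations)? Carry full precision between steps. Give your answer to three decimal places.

Observed p* = 117/204 = 0.57353.
Balance m(1−p*) = e·p* gives e = m(1−p*)/p* = 0.729×0.42647/0.57353 = 0.54208.
Starting from p₀ = 0.57353; update p ← p + (dp/dt)·Δt with the new parameters.
step 1: Δp = -0.08394, p = 0.48959
step 2: Δp = +0.03504, p = 0.52463
step 3: Δp = -0.01463, p = 0.51000

0.510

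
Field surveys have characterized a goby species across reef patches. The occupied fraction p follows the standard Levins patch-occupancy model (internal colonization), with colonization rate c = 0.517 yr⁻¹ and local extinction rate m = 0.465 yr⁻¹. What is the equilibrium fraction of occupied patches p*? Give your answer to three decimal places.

At equilibrium, colonization balances extinction: c·p*·(1−p*) = m·p*.
So p* = 1 − m/c = 1 − 0.465/0.517 = 1 − 0.8994 = 0.1006.

0.101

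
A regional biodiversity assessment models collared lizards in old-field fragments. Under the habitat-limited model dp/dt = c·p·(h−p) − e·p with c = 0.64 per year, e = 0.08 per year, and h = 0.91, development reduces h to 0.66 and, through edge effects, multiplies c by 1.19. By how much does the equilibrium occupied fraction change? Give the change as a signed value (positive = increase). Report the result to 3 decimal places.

Before: p* = h − e/c = 0.91 − 0.08/0.64 = 0.91 − 0.1250 = 0.7850.
After: c = 0.7616, e = 0.08, h = 0.66; p* = 0.66 − 0.08/0.7616 = 0.5550.
Δp* = 0.5550 − 0.7850 = -0.2300.

-0.230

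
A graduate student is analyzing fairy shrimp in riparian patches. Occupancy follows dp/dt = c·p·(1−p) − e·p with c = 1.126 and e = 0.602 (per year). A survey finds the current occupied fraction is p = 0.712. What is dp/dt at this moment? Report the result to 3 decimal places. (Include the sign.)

-0.198

Colonization term: c·p·(1−p) = 1.126×0.712×0.2880 = 0.23089.
Extinction term: e·p = 0.42862.
dp/dt = 0.23089 − 0.42862 = -0.19773.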